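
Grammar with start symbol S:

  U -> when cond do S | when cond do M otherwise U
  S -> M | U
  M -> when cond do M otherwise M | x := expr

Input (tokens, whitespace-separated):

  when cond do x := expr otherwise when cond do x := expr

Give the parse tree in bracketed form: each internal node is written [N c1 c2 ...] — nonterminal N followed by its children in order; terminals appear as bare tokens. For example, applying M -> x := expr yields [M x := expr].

[S [U when cond do [M x := expr] otherwise [U when cond do [S [M x := expr]]]]]

S
U
when cond do M otherwise U
when cond do x := expr otherwise U
when cond do x := expr otherwise when cond do S
when cond do x := expr otherwise when cond do M
when cond do x := expr otherwise when cond do x := expr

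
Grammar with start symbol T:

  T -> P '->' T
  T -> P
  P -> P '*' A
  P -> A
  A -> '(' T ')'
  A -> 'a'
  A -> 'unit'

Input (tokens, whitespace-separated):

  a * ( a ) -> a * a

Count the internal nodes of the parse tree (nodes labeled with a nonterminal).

13

[T [P [P [A a]] * [A ( [T [P [A a]]] )]] -> [T [P [P [A a]] * [A a]]]]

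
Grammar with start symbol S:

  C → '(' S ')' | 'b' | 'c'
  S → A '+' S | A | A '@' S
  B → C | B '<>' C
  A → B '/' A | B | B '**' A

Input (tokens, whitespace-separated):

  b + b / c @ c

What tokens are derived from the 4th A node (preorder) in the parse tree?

c

[S [A [B [C b]]] + [S [A [B [C b]] / [A [B [C c]]]] @ [S [A [B [C c]]]]]]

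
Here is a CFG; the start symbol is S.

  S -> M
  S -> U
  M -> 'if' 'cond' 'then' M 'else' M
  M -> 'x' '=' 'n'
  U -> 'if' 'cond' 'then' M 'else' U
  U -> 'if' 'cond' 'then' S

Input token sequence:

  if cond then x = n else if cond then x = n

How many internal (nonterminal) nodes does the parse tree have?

[S [U if cond then [M x = n] else [U if cond then [S [M x = n]]]]]

6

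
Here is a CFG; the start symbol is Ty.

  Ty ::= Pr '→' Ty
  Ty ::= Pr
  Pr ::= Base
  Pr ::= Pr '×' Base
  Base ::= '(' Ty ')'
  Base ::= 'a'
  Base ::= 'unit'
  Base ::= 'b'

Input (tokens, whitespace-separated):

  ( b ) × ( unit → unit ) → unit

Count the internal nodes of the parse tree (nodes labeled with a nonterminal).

17

[Ty [Pr [Pr [Base ( [Ty [Pr [Base b]]] )]] × [Base ( [Ty [Pr [Base unit]] → [Ty [Pr [Base unit]]]] )]] → [Ty [Pr [Base unit]]]]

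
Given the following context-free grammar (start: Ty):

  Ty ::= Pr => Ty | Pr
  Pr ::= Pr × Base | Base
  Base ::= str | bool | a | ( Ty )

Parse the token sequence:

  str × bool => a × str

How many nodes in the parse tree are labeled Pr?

[Ty [Pr [Pr [Base str]] × [Base bool]] => [Ty [Pr [Pr [Base a]] × [Base str]]]]

4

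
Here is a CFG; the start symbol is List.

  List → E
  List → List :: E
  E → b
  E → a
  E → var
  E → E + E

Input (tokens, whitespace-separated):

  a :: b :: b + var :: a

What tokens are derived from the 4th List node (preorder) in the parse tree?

[List [List [List [List [E a]] :: [E b]] :: [E [E b] + [E var]]] :: [E a]]

a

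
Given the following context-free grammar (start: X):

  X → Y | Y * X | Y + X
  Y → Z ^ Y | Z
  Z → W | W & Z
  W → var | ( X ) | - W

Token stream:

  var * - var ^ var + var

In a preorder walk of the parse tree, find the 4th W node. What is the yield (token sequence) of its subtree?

var

[X [Y [Z [W var]]] * [X [Y [Z [W - [W var]]] ^ [Y [Z [W var]]]] + [X [Y [Z [W var]]]]]]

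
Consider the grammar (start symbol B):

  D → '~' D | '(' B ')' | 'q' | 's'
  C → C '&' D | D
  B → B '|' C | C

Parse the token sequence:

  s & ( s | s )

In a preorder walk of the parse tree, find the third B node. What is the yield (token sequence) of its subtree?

[B [C [C [D s]] & [D ( [B [B [C [D s]]] | [C [D s]]] )]]]

s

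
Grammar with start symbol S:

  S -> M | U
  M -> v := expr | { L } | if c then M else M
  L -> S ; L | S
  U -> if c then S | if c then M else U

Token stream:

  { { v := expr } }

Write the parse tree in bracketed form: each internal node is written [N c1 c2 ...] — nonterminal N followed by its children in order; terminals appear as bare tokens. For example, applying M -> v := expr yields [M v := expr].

S
M
{ L }
{ S }
{ M }
{ { L } }
{ { S } }
{ { M } }
{ { v := expr } }

[S [M { [L [S [M { [L [S [M v := expr]]] }]]] }]]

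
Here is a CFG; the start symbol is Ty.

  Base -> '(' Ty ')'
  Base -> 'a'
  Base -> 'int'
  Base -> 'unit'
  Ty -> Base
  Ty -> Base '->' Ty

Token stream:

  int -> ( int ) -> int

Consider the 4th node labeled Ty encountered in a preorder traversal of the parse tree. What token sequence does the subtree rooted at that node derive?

int

[Ty [Base int] -> [Ty [Base ( [Ty [Base int]] )] -> [Ty [Base int]]]]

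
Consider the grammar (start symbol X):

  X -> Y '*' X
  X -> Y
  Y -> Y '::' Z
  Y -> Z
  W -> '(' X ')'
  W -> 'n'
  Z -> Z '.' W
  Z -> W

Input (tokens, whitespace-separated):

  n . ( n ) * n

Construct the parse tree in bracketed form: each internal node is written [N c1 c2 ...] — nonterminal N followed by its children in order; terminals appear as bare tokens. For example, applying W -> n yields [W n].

X
Y * X
Z * X
Z . W * X
W . W * X
n . W * X
n . ( X ) * X
n . ( Y ) * X
n . ( Z ) * X
n . ( W ) * X
n . ( n ) * X
n . ( n ) * Y
n . ( n ) * Z
n . ( n ) * W
n . ( n ) * n

[X [Y [Z [Z [W n]] . [W ( [X [Y [Z [W n]]]] )]]] * [X [Y [Z [W n]]]]]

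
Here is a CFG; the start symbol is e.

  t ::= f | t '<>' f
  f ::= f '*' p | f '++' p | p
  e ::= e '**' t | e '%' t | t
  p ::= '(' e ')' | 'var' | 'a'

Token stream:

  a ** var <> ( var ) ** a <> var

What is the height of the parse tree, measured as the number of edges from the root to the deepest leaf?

[e [e [e [t [f [p a]]]] ** [t [t [f [p var]]] <> [f [p ( [e [t [f [p var]]]] )]]]] ** [t [t [f [p a]]] <> [f [p var]]]]

9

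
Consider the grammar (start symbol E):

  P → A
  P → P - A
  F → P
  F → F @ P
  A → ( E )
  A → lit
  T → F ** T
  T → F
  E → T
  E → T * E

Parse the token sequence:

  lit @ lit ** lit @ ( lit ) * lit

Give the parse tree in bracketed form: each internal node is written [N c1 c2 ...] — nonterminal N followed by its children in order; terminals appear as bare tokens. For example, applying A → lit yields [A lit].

[E [T [F [F [P [A lit]]] @ [P [A lit]]] ** [T [F [F [P [A lit]]] @ [P [A ( [E [T [F [P [A lit]]]]] )]]]]] * [E [T [F [P [A lit]]]]]]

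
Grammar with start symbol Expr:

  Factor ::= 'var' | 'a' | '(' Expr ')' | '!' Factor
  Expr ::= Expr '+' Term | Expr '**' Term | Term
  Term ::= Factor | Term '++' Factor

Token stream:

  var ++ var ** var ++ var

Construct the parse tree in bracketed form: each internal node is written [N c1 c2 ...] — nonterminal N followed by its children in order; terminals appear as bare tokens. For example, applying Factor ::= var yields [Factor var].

Expr
Expr ** Term
Term ** Term
Term ++ Factor ** Term
Factor ++ Factor ** Term
var ++ Factor ** Term
var ++ var ** Term
var ++ var ** Term ++ Factor
var ++ var ** Factor ++ Factor
var ++ var ** var ++ Factor
var ++ var ** var ++ var

[Expr [Expr [Term [Term [Factor var]] ++ [Factor var]]] ** [Term [Term [Factor var]] ++ [Factor var]]]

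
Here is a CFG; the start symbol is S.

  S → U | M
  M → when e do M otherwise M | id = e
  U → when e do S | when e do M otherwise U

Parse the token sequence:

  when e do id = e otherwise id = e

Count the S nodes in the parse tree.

[S [M when e do [M id = e] otherwise [M id = e]]]

1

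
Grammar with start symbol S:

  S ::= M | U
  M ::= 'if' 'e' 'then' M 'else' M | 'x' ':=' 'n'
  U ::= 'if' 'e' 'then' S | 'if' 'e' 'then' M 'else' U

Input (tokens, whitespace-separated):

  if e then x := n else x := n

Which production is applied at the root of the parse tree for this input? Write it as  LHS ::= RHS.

[S [M if e then [M x := n] else [M x := n]]]

S ::= M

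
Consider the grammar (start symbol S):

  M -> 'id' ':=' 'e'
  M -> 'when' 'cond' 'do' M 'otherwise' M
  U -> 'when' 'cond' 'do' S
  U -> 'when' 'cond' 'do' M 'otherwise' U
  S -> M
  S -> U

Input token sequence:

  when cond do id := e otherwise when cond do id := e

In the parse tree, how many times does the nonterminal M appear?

[S [U when cond do [M id := e] otherwise [U when cond do [S [M id := e]]]]]

2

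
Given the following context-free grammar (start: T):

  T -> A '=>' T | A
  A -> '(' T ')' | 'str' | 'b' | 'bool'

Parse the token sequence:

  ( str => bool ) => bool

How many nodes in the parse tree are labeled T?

[T [A ( [T [A str] => [T [A bool]]] )] => [T [A bool]]]

4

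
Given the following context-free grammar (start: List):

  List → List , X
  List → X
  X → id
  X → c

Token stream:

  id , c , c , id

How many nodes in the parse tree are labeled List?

4

[List [List [List [List [X id]] , [X c]] , [X c]] , [X id]]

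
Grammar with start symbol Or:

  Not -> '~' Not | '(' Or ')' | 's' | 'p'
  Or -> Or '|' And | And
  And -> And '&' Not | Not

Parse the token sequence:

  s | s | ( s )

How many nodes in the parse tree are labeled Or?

4

[Or [Or [Or [And [Not s]]] | [And [Not s]]] | [And [Not ( [Or [And [Not s]]] )]]]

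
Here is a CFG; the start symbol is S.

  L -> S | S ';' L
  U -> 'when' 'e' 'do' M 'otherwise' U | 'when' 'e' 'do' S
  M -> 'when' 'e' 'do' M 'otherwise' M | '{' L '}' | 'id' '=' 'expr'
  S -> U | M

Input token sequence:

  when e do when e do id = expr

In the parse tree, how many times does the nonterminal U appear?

[S [U when e do [S [U when e do [S [M id = expr]]]]]]

2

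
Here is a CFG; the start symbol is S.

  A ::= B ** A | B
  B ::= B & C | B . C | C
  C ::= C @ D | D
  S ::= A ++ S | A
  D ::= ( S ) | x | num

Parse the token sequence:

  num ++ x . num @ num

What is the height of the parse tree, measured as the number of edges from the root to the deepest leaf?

7

[S [A [B [C [D num]]]] ++ [S [A [B [B [C [D x]]] . [C [C [D num]] @ [D num]]]]]]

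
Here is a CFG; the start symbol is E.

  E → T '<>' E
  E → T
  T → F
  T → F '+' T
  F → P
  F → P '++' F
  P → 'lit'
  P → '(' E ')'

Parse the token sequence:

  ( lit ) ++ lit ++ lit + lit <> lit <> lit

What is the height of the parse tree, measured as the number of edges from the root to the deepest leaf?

8

[E [T [F [P ( [E [T [F [P lit]]]] )] ++ [F [P lit] ++ [F [P lit]]]] + [T [F [P lit]]]] <> [E [T [F [P lit]]] <> [E [T [F [P lit]]]]]]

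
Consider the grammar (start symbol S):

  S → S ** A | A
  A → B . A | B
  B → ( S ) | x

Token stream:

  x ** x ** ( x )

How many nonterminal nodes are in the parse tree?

12

[S [S [S [A [B x]]] ** [A [B x]]] ** [A [B ( [S [A [B x]]] )]]]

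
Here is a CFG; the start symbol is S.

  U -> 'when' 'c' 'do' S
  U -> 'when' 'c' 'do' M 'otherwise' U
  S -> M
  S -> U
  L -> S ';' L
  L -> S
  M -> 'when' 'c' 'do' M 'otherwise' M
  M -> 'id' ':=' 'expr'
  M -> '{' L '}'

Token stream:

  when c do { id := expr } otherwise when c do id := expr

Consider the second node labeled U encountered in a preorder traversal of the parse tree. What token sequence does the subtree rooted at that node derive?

when c do id := expr

[S [U when c do [M { [L [S [M id := expr]]] }] otherwise [U when c do [S [M id := expr]]]]]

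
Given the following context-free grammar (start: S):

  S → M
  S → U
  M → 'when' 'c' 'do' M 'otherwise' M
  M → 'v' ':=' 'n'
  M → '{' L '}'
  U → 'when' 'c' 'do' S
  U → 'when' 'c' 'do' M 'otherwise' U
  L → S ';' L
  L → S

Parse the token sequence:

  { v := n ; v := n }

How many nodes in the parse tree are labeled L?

[S [M { [L [S [M v := n]] ; [L [S [M v := n]]]] }]]

2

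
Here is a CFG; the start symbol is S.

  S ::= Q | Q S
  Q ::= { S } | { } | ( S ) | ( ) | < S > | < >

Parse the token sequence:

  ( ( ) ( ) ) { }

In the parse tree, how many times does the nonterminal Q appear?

4

[S [Q ( [S [Q ( )] [S [Q ( )]]] )] [S [Q { }]]]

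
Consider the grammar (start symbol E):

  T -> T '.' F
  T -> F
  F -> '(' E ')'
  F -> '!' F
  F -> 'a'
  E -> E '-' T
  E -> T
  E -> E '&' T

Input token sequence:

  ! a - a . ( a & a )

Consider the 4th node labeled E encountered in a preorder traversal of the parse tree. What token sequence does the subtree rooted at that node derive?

[E [E [T [F ! [F a]]]] - [T [T [F a]] . [F ( [E [E [T [F a]]] & [T [F a]]] )]]]

a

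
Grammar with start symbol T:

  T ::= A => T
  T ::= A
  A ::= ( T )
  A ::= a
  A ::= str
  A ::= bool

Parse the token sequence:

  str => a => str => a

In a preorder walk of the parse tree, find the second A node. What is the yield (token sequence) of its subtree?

[T [A str] => [T [A a] => [T [A str] => [T [A a]]]]]

a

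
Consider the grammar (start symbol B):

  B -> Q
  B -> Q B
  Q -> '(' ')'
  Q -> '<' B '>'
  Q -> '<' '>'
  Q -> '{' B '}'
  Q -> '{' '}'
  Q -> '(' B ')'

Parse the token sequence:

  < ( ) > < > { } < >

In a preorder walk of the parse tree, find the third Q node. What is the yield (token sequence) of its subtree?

< >

[B [Q < [B [Q ( )]] >] [B [Q < >] [B [Q { }] [B [Q < >]]]]]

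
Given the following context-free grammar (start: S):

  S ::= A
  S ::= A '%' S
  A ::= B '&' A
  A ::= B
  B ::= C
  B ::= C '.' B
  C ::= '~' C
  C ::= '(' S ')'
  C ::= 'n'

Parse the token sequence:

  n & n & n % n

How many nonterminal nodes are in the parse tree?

[S [A [B [C n]] & [A [B [C n]] & [A [B [C n]]]]] % [S [A [B [C n]]]]]

14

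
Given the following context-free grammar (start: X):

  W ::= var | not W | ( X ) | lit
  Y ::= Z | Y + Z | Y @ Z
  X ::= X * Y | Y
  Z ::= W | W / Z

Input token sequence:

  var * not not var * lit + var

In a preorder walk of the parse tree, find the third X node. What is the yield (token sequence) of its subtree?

[X [X [X [Y [Z [W var]]]] * [Y [Z [W not [W not [W var]]]]]] * [Y [Y [Z [W lit]]] + [Z [W var]]]]

var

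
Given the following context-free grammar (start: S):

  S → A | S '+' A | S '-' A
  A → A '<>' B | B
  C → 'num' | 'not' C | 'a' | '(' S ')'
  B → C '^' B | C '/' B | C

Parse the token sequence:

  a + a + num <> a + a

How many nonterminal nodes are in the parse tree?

[S [S [S [S [A [B [C a]]]] + [A [B [C a]]]] + [A [A [B [C num]]] <> [B [C a]]]] + [A [B [C a]]]]

19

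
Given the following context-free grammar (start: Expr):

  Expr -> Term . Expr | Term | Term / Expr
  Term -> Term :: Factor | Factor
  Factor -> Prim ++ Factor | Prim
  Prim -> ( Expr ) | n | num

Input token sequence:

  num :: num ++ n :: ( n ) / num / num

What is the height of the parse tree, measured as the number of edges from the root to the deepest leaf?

[Expr [Term [Term [Term [Factor [Prim num]]] :: [Factor [Prim num] ++ [Factor [Prim n]]]] :: [Factor [Prim ( [Expr [Term [Factor [Prim n]]]] )]]] / [Expr [Term [Factor [Prim num]]] / [Expr [Term [Factor [Prim num]]]]]]

8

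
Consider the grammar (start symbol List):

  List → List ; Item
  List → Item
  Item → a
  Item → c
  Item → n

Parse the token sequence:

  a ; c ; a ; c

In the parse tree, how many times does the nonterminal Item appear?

[List [List [List [List [Item a]] ; [Item c]] ; [Item a]] ; [Item c]]

4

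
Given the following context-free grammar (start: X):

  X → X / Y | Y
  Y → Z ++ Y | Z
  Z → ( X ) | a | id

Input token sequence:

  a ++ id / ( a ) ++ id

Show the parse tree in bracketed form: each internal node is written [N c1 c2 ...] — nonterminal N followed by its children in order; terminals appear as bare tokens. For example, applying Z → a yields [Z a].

X
X / Y
Y / Y
Z ++ Y / Y
a ++ Y / Y
a ++ Z / Y
a ++ id / Y
a ++ id / Z ++ Y
a ++ id / ( X ) ++ Y
a ++ id / ( Y ) ++ Y
a ++ id / ( Z ) ++ Y
a ++ id / ( a ) ++ Y
a ++ id / ( a ) ++ Z
a ++ id / ( a ) ++ id

[X [X [Y [Z a] ++ [Y [Z id]]]] / [Y [Z ( [X [Y [Z a]]] )] ++ [Y [Z id]]]]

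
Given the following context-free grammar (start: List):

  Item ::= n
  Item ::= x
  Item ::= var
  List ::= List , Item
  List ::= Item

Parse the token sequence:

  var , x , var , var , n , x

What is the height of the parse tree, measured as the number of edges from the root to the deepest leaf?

7

[List [List [List [List [List [List [Item var]] , [Item x]] , [Item var]] , [Item var]] , [Item n]] , [Item x]]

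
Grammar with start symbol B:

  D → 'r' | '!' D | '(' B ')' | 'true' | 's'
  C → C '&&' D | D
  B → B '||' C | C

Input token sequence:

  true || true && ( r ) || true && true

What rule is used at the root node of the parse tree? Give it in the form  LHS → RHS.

B → B '||' C

[B [B [B [C [D true]]] || [C [C [D true]] && [D ( [B [C [D r]]] )]]] || [C [C [D true]] && [D true]]]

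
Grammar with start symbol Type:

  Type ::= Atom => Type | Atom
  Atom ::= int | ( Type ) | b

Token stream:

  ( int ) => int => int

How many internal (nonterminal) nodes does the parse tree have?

8

[Type [Atom ( [Type [Atom int]] )] => [Type [Atom int] => [Type [Atom int]]]]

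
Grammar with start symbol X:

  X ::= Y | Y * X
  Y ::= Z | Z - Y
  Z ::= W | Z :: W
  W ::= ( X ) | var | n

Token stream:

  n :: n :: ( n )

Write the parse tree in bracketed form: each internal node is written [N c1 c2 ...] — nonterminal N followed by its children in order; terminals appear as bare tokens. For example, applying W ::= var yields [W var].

[X [Y [Z [Z [Z [W n]] :: [W n]] :: [W ( [X [Y [Z [W n]]]] )]]]]

X
Y
Z
Z :: W
Z :: W :: W
W :: W :: W
n :: W :: W
n :: n :: W
n :: n :: ( X )
n :: n :: ( Y )
n :: n :: ( Z )
n :: n :: ( W )
n :: n :: ( n )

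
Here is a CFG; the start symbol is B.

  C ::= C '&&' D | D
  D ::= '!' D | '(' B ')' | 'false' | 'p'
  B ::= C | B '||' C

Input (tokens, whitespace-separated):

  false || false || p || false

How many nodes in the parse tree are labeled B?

4

[B [B [B [B [C [D false]]] || [C [D false]]] || [C [D p]]] || [C [D false]]]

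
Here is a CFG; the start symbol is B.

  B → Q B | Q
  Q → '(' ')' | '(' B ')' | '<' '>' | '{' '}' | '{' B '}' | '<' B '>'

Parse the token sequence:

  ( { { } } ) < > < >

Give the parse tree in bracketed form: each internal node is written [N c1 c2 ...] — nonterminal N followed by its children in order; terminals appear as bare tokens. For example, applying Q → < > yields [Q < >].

B
Q B
( B ) B
( Q ) B
( { B } ) B
( { Q } ) B
( { { } } ) B
( { { } } ) Q B
( { { } } ) < > B
( { { } } ) < > Q
( { { } } ) < > < >

[B [Q ( [B [Q { [B [Q { }]] }]] )] [B [Q < >] [B [Q < >]]]]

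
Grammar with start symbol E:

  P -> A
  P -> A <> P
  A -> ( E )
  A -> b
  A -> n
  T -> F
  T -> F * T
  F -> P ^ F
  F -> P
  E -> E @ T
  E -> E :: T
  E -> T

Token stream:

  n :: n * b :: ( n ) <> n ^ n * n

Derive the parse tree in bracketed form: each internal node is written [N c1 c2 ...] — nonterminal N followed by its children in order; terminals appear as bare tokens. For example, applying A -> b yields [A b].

[E [E [E [T [F [P [A n]]]]] :: [T [F [P [A n]]] * [T [F [P [A b]]]]]] :: [T [F [P [A ( [E [T [F [P [A n]]]]] )] <> [P [A n]]] ^ [F [P [A n]]]] * [T [F [P [A n]]]]]]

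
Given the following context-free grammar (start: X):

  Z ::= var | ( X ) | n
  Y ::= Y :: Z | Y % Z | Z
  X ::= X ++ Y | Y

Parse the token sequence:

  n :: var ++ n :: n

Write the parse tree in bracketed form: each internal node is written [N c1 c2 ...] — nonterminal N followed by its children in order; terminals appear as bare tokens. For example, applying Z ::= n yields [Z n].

X
X ++ Y
Y ++ Y
Y :: Z ++ Y
Z :: Z ++ Y
n :: Z ++ Y
n :: var ++ Y
n :: var ++ Y :: Z
n :: var ++ Z :: Z
n :: var ++ n :: Z
n :: var ++ n :: n

[X [X [Y [Y [Z n]] :: [Z var]]] ++ [Y [Y [Z n]] :: [Z n]]]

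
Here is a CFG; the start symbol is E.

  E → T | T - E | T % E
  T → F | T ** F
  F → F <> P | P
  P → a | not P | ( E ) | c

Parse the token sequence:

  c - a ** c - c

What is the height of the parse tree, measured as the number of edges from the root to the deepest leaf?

6

[E [T [F [P c]]] - [E [T [T [F [P a]]] ** [F [P c]]] - [E [T [F [P c]]]]]]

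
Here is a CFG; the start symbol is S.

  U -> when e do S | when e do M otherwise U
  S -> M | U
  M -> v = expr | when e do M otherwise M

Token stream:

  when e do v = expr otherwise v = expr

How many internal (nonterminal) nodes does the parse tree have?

4

[S [M when e do [M v = expr] otherwise [M v = expr]]]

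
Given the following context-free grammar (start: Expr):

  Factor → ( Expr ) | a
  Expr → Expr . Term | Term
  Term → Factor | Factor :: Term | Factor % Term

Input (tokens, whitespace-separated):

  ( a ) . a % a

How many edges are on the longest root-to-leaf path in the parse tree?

7

[Expr [Expr [Term [Factor ( [Expr [Term [Factor a]]] )]]] . [Term [Factor a] % [Term [Factor a]]]]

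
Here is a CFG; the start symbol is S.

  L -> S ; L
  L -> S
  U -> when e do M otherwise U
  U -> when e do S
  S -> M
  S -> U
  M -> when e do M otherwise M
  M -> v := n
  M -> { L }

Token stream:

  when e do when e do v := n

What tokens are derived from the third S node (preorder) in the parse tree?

v := n

[S [U when e do [S [U when e do [S [M v := n]]]]]]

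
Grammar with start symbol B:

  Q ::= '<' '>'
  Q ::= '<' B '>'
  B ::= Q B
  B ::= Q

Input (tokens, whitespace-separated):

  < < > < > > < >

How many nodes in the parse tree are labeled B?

4

[B [Q < [B [Q < >] [B [Q < >]]] >] [B [Q < >]]]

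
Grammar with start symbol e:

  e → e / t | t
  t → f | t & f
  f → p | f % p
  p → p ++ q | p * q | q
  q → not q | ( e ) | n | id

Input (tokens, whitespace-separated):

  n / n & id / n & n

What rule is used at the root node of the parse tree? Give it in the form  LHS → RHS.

e → e / t

[e [e [e [t [f [p [q n]]]]] / [t [t [f [p [q n]]]] & [f [p [q id]]]]] / [t [t [f [p [q n]]]] & [f [p [q n]]]]]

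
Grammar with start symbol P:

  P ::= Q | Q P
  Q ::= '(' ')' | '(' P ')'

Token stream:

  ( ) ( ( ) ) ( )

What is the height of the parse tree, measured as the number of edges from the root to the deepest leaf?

[P [Q ( )] [P [Q ( [P [Q ( )]] )] [P [Q ( )]]]]

5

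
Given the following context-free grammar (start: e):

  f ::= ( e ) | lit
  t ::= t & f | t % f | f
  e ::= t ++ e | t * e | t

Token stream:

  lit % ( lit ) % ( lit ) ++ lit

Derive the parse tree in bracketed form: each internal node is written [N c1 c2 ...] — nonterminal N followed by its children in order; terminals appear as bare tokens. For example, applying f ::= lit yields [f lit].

[e [t [t [t [f lit]] % [f ( [e [t [f lit]]] )]] % [f ( [e [t [f lit]]] )]] ++ [e [t [f lit]]]]

e
t ++ e
t % f ++ e
t % f % f ++ e
f % f % f ++ e
lit % f % f ++ e
lit % ( e ) % f ++ e
lit % ( t ) % f ++ e
lit % ( f ) % f ++ e
lit % ( lit ) % f ++ e
lit % ( lit ) % ( e ) ++ e
lit % ( lit ) % ( t ) ++ e
lit % ( lit ) % ( f ) ++ e
lit % ( lit ) % ( lit ) ++ e
lit % ( lit ) % ( lit ) ++ t
lit % ( lit ) % ( lit ) ++ f
lit % ( lit ) % ( lit ) ++ lit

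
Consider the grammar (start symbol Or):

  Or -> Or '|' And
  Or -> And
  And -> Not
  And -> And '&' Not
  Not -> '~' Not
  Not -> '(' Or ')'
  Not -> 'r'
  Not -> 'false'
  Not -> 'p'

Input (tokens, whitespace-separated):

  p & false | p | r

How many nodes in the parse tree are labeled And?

[Or [Or [Or [And [And [Not p]] & [Not false]]] | [And [Not p]]] | [And [Not r]]]

4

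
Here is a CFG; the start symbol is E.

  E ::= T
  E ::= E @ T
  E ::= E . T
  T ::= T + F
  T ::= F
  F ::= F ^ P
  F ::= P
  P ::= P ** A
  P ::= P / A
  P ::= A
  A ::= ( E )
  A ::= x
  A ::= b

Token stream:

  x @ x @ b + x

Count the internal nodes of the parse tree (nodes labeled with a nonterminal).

[E [E [E [T [F [P [A x]]]]] @ [T [F [P [A x]]]]] @ [T [T [F [P [A b]]]] + [F [P [A x]]]]]

19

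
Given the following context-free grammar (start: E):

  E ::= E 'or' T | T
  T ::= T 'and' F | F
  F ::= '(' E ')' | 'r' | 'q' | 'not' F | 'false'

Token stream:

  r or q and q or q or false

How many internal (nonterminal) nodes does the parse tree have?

[E [E [E [E [T [F r]]] or [T [T [F q]] and [F q]]] or [T [F q]]] or [T [F false]]]

14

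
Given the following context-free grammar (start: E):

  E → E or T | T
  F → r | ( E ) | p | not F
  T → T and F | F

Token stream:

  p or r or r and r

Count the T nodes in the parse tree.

4

[E [E [E [T [F p]]] or [T [F r]]] or [T [T [F r]] and [F r]]]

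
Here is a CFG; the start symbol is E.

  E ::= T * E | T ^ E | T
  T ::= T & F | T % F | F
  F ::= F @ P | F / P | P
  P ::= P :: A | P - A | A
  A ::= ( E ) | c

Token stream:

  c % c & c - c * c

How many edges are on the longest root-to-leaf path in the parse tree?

[E [T [T [T [F [P [A c]]]] % [F [P [A c]]]] & [F [P [P [A c]] - [A c]]]] * [E [T [F [P [A c]]]]]]

7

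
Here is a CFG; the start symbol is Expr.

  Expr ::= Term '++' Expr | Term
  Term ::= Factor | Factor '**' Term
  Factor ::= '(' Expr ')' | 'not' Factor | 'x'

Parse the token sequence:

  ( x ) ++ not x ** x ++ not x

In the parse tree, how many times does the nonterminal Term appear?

5

[Expr [Term [Factor ( [Expr [Term [Factor x]]] )]] ++ [Expr [Term [Factor not [Factor x]] ** [Term [Factor x]]] ++ [Expr [Term [Factor not [Factor x]]]]]]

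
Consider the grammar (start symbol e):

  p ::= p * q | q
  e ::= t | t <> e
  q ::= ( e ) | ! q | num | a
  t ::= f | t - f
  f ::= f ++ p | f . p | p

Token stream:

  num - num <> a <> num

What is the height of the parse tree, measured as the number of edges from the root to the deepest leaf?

[e [t [t [f [p [q num]]]] - [f [p [q num]]]] <> [e [t [f [p [q a]]]] <> [e [t [f [p [q num]]]]]]]

7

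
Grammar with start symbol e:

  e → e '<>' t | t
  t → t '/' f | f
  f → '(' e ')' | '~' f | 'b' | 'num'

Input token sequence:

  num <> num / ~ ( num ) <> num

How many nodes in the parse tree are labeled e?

4

[e [e [e [t [f num]]] <> [t [t [f num]] / [f ~ [f ( [e [t [f num]]] )]]]] <> [t [f num]]]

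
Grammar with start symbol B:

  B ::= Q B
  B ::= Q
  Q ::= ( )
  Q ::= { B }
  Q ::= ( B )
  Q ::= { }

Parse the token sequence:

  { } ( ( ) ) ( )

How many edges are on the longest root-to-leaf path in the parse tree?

5

[B [Q { }] [B [Q ( [B [Q ( )]] )] [B [Q ( )]]]]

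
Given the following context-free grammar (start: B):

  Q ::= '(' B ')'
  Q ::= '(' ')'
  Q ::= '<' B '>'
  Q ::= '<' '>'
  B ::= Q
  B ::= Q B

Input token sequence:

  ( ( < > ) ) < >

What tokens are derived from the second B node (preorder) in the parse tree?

( < > )

[B [Q ( [B [Q ( [B [Q < >]] )]] )] [B [Q < >]]]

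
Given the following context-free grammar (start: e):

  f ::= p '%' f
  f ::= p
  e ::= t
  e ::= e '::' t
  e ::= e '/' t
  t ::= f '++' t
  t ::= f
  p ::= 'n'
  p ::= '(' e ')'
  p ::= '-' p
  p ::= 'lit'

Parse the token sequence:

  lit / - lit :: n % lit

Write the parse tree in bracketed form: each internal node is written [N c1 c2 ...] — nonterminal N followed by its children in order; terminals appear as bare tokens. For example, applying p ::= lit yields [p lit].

e
e :: t
e / t :: t
t / t :: t
f / t :: t
p / t :: t
lit / t :: t
lit / f :: t
lit / p :: t
lit / - p :: t
lit / - lit :: t
lit / - lit :: f
lit / - lit :: p % f
lit / - lit :: n % f
lit / - lit :: n % p
lit / - lit :: n % lit

[e [e [e [t [f [p lit]]]] / [t [f [p - [p lit]]]]] :: [t [f [p n] % [f [p lit]]]]]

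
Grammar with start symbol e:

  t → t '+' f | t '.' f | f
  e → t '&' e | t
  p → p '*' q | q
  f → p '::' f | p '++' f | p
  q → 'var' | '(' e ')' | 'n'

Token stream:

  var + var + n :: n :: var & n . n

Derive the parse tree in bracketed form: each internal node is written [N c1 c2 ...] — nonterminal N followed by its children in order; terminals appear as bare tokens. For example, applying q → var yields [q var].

[e [t [t [t [f [p [q var]]]] + [f [p [q var]]]] + [f [p [q n]] :: [f [p [q n]] :: [f [p [q var]]]]]] & [e [t [t [f [p [q n]]]] . [f [p [q n]]]]]]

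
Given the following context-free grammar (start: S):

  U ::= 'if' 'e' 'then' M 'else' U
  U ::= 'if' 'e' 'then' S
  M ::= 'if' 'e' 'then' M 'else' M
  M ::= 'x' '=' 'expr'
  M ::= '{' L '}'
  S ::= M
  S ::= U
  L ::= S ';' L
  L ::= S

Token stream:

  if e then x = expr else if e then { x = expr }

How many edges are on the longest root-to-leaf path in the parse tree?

8

[S [U if e then [M x = expr] else [U if e then [S [M { [L [S [M x = expr]]] }]]]]]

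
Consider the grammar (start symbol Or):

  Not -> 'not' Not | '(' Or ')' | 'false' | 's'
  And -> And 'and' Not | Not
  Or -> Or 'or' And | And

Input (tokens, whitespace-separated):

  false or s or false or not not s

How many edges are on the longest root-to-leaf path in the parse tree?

6

[Or [Or [Or [Or [And [Not false]]] or [And [Not s]]] or [And [Not false]]] or [And [Not not [Not not [Not s]]]]]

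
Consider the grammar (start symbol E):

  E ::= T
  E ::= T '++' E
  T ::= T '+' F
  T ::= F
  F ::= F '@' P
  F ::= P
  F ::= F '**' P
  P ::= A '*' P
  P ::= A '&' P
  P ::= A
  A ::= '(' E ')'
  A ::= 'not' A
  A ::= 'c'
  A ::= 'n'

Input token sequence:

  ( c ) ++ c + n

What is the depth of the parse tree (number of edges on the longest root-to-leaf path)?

10

[E [T [F [P [A ( [E [T [F [P [A c]]]]] )]]]] ++ [E [T [T [F [P [A c]]]] + [F [P [A n]]]]]]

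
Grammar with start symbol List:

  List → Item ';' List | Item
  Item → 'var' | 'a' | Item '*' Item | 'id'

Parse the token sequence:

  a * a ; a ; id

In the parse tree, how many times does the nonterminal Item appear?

[List [Item [Item a] * [Item a]] ; [List [Item a] ; [List [Item id]]]]

5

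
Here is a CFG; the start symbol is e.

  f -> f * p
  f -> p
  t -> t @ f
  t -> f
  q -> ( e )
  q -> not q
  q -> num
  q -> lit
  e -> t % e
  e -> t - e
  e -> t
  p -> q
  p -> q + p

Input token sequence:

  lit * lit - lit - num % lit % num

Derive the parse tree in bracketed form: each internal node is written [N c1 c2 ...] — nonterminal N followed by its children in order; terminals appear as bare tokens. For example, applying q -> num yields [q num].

[e [t [f [f [p [q lit]]] * [p [q lit]]]] - [e [t [f [p [q lit]]]] - [e [t [f [p [q num]]]] % [e [t [f [p [q lit]]]] % [e [t [f [p [q num]]]]]]]]]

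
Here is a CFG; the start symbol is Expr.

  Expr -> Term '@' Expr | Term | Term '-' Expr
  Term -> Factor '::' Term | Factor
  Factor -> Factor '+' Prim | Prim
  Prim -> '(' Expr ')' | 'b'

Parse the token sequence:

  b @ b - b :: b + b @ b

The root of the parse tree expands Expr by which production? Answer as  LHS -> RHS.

[Expr [Term [Factor [Prim b]]] @ [Expr [Term [Factor [Prim b]]] - [Expr [Term [Factor [Prim b]] :: [Term [Factor [Factor [Prim b]] + [Prim b]]]] @ [Expr [Term [Factor [Prim b]]]]]]]

Expr -> Term '@' Expr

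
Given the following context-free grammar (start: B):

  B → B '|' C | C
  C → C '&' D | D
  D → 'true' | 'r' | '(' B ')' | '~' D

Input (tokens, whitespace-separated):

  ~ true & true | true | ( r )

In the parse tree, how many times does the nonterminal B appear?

4

[B [B [B [C [C [D ~ [D true]]] & [D true]]] | [C [D true]]] | [C [D ( [B [C [D r]]] )]]]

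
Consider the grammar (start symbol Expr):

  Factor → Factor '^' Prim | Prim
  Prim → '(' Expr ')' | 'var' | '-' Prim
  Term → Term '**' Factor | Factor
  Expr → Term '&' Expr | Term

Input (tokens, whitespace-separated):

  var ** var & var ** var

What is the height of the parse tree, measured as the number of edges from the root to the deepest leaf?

6

[Expr [Term [Term [Factor [Prim var]]] ** [Factor [Prim var]]] & [Expr [Term [Term [Factor [Prim var]]] ** [Factor [Prim var]]]]]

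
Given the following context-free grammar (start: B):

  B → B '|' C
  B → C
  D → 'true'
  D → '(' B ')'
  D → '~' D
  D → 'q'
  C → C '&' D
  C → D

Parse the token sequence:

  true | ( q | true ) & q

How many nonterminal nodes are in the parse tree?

[B [B [C [D true]]] | [C [C [D ( [B [B [C [D q]]] | [C [D true]]] )]] & [D q]]]

14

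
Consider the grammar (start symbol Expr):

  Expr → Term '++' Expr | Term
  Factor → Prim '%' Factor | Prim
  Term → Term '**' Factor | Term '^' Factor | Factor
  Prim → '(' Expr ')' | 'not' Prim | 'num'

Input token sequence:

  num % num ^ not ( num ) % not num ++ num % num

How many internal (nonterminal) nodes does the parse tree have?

[Expr [Term [Term [Factor [Prim num] % [Factor [Prim num]]]] ^ [Factor [Prim not [Prim ( [Expr [Term [Factor [Prim num]]]] )]] % [Factor [Prim not [Prim num]]]]] ++ [Expr [Term [Factor [Prim num] % [Factor [Prim num]]]]]]

23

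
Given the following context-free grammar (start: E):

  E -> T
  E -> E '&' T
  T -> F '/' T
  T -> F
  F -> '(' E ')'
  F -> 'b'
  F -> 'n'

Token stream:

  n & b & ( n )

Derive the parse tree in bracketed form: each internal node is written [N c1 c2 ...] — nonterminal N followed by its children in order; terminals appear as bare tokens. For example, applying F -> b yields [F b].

E
E & T
E & T & T
T & T & T
F & T & T
n & T & T
n & F & T
n & b & T
n & b & F
n & b & ( E )
n & b & ( T )
n & b & ( F )
n & b & ( n )

[E [E [E [T [F n]]] & [T [F b]]] & [T [F ( [E [T [F n]]] )]]]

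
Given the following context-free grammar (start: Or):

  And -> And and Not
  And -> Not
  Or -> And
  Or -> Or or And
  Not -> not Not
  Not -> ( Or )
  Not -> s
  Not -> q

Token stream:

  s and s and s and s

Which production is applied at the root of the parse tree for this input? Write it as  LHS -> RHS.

[Or [And [And [And [And [Not s]] and [Not s]] and [Not s]] and [Not s]]]

Or -> And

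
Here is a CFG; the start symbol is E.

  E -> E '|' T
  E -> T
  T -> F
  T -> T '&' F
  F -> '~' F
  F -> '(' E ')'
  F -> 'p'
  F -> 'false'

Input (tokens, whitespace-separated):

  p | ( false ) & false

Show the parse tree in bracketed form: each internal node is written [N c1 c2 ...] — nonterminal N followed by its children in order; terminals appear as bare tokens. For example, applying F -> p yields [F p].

[E [E [T [F p]]] | [T [T [F ( [E [T [F false]]] )]] & [F false]]]

E
E | T
T | T
F | T
p | T
p | T & F
p | F & F
p | ( E ) & F
p | ( T ) & F
p | ( F ) & F
p | ( false ) & F
p | ( false ) & false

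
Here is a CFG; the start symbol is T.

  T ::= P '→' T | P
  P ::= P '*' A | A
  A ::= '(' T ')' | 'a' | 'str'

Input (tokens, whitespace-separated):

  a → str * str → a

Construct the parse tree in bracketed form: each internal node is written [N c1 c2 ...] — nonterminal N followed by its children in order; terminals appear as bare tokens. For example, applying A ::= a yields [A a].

[T [P [A a]] → [T [P [P [A str]] * [A str]] → [T [P [A a]]]]]

T
P → T
A → T
a → T
a → P → T
a → P * A → T
a → A * A → T
a → str * A → T
a → str * str → T
a → str * str → P
a → str * str → A
a → str * str → a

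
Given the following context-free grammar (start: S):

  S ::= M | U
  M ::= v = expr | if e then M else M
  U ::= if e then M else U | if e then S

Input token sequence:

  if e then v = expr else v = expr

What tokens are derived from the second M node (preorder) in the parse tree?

v = expr

[S [M if e then [M v = expr] else [M v = expr]]]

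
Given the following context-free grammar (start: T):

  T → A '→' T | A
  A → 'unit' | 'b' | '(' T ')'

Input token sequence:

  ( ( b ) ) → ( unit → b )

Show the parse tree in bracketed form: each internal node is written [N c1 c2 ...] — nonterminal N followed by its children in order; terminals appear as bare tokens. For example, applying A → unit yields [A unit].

[T [A ( [T [A ( [T [A b]] )]] )] → [T [A ( [T [A unit] → [T [A b]]] )]]]

T
A → T
( T ) → T
( A ) → T
( ( T ) ) → T
( ( A ) ) → T
( ( b ) ) → T
( ( b ) ) → A
( ( b ) ) → ( T )
( ( b ) ) → ( A → T )
( ( b ) ) → ( unit → T )
( ( b ) ) → ( unit → A )
( ( b ) ) → ( unit → b )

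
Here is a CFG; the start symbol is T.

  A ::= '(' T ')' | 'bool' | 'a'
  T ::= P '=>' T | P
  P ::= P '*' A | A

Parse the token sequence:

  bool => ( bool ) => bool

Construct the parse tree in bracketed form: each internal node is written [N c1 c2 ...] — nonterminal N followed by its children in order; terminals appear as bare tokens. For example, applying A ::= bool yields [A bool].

[T [P [A bool]] => [T [P [A ( [T [P [A bool]]] )]] => [T [P [A bool]]]]]

T
P => T
A => T
bool => T
bool => P => T
bool => A => T
bool => ( T ) => T
bool => ( P ) => T
bool => ( A ) => T
bool => ( bool ) => T
bool => ( bool ) => P
bool => ( bool ) => A
bool => ( bool ) => bool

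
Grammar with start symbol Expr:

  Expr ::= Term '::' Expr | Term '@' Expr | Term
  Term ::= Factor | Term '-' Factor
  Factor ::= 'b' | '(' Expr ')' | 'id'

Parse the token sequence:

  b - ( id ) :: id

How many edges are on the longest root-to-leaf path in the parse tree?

[Expr [Term [Term [Factor b]] - [Factor ( [Expr [Term [Factor id]]] )]] :: [Expr [Term [Factor id]]]]

6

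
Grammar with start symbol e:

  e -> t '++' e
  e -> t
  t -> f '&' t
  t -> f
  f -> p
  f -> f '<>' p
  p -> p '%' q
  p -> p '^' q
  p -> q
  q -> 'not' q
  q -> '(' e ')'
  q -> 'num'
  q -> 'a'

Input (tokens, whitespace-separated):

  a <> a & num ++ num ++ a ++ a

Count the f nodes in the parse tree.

[e [t [f [f [p [q a]]] <> [p [q a]]] & [t [f [p [q num]]]]] ++ [e [t [f [p [q num]]]] ++ [e [t [f [p [q a]]]] ++ [e [t [f [p [q a]]]]]]]]

6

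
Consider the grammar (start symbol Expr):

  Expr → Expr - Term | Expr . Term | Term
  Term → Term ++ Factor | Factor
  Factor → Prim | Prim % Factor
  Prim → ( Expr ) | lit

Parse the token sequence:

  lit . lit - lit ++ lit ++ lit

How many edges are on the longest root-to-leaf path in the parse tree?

6

[Expr [Expr [Expr [Term [Factor [Prim lit]]]] . [Term [Factor [Prim lit]]]] - [Term [Term [Term [Factor [Prim lit]]] ++ [Factor [Prim lit]]] ++ [Factor [Prim lit]]]]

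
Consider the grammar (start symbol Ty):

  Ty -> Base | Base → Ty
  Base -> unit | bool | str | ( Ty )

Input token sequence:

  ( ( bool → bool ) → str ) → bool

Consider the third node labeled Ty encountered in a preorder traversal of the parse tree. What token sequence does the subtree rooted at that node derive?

[Ty [Base ( [Ty [Base ( [Ty [Base bool] → [Ty [Base bool]]] )] → [Ty [Base str]]] )] → [Ty [Base bool]]]

bool → bool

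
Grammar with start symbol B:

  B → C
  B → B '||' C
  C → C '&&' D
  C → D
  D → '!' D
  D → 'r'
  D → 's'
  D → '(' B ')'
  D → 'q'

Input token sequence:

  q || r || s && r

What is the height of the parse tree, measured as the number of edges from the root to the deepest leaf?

5

[B [B [B [C [D q]]] || [C [D r]]] || [C [C [D s]] && [D r]]]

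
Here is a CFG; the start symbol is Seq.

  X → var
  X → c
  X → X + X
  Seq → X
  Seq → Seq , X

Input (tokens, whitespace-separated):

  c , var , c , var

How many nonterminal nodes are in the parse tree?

8

[Seq [Seq [Seq [Seq [X c]] , [X var]] , [X c]] , [X var]]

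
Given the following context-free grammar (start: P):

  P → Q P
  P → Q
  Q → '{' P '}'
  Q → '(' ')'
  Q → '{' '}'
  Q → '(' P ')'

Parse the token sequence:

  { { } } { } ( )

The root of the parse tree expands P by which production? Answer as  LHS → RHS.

[P [Q { [P [Q { }]] }] [P [Q { }] [P [Q ( )]]]]

P → Q P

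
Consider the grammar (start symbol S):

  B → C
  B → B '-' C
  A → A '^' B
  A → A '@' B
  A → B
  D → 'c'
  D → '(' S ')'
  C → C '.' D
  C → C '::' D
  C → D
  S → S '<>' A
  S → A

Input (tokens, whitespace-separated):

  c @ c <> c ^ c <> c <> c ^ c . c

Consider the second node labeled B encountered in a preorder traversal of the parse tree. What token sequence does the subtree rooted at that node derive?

c

[S [S [S [S [A [A [B [C [D c]]]] @ [B [C [D c]]]]] <> [A [A [B [C [D c]]]] ^ [B [C [D c]]]]] <> [A [B [C [D c]]]]] <> [A [A [B [C [D c]]]] ^ [B [C [C [D c]] . [D c]]]]]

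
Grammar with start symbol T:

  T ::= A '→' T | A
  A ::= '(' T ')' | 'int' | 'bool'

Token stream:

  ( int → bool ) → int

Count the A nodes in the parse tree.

[T [A ( [T [A int] → [T [A bool]]] )] → [T [A int]]]

4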